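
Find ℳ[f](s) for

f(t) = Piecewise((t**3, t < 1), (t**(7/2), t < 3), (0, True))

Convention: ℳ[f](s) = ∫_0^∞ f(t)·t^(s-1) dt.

(2*3**(s + 7/2)*(s + 3) + 1)/((s + 3)*(2*s + 7))
  Re(s) > -3

integrate the 2 segments split at 1, then add the results
over [0, 1), the kernel integral of t**3 enters the sum
piece [1, 3): integrate t**(7/2) against the kernel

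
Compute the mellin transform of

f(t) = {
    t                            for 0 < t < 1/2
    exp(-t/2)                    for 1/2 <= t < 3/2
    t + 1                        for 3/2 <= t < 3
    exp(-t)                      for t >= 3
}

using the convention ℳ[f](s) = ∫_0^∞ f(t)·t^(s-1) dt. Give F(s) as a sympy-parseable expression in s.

linearity at 1/2, 3/2, 3 turns ℳ[f](s) into 4 summed integrals
piece [0, 1/2): integrate t against the kernel
[1/2, 3/2) adds the kernel integral of exp(-t/2)
segment 3/2 to 3 holds (t + 1); add its integral
the [3, ∞) slice contributes ∫ exp(-t)·t^(s-1) dt

(2*2**s*s*(s + 1)*uppergamma(s, 3) - 5*3**s*s - 2*3**s + 2*4**s*s*(s + 1)*uppergamma(s, 1/4) - 2*4**s*s*(s + 1)*uppergamma(s, 3/4) + 8*6**s*s + 2*6**s + s)/(2*2**s*s*(s + 1))
  Re(s) > -1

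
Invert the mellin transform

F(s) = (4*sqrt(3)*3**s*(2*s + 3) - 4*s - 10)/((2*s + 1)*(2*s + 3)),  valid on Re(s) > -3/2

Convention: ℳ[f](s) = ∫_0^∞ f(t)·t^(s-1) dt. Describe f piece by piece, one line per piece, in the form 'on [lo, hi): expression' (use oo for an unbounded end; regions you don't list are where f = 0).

on [0, 1): t**(3/2)
on [1, 3): 2*sqrt(t)

decompose at 1; ℳ[f](s) sums the 2 pieces' integrals
on [0, 1) integrate f = t**(3/2) against the kernel
segment [1, 3) carries 2*sqrt(t); integrate it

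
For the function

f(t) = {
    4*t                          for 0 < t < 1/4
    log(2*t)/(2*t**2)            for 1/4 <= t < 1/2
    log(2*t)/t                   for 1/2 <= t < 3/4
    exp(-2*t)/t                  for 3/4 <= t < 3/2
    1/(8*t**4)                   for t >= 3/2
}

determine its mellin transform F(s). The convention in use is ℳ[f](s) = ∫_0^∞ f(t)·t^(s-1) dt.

2**(2 - 2*s)*(108*2**(s - 1)*(s - 4)*(s - 1)**2*(s + 1)*(-2*s + (s - 1)**2 + 3)*uppergamma(s - 1, 3/2) - 108*2**(s - 1)*(s - 4)*(s - 1)**2*(s + 1)*(-2*s + (s - 1)**2 + 3)*uppergamma(s - 1, 3) - 108*2**(s - 1)*(s - 4)*(s - 1)**2*(s + 1) + 108*2**(s - 1)*(s - 4)*(s + 1)*(-2*s + (s - 1)**2 + 3) - 108*3**(s - 1)*(s - 4)*(s - 1)*(s + 1)*(-2*s + (s - 1)**2 + 3)*log(2) + 108*3**(s - 1)*(s - 4)*(s - 1)*(s + 1)*(-2*s + (s - 1)**2 + 3)*log(3) - 108*3**(s - 1)*(s - 4)*(s + 1)*(-2*s + (s - 1)**2 + 3) - 4*6**(s - 1)*(s - 1)**2*(s + 1)*(-2*s + (s - 1)**2 + 3) + 216*(s - 4)*(s - 1)**3*(s + 1)*log(2) - 216*(s - 4)*(s - 1)**2*(s + 1)*log(2) + 216*(s - 4)*(s - 1)**2*(s + 1) + 27*(s - 4)*(s - 1)**2*(-2*s + (s - 1)**2 + 3))/(108*(s - 4)*(s - 1)**2*(s + 1)*(-2*s + (s - 1)**2 + 3))
  -1 < Re(s) < 4

invert the shared t-power to get 4*t**2 on [0, 1/4); log(2*t)/(2*t) on [1/4, 1/2); log(2*t) on [1/2, 3/4); …
peel off the common scale on t: t**2 on [0, 1/2); log(t)/t on [1/2, 1); log(t) on [1, 3/2); …
treat the 5 regions marked off by 1/4, 1/2, 3/4, 3/2 separately and sum
on [0, 1/4) integrate f = 4*t against the kernel
over [1/4, 1/2), the kernel integral of log(2*t)/(2*t**2) enters the sum
[1/2, 3/4) adds the kernel integral of log(2*t)/t
∫ exp(-2*t)/t·t^(s-1) over [3/4, 3/2)
for t in [3/2, ∞): the term is ∫ 1/(8*t**4)·t^(s-1)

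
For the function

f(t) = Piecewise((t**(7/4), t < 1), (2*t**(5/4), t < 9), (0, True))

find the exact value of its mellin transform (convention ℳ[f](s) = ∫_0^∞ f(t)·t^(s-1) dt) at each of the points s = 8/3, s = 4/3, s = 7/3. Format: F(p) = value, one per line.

remove the power substitution first: t**(7/2) on [0, 1); 2*t**(5/2) on [1, 3)
reversing the shared t-power: t**(3/2) on [0, 1); 2*sqrt(t) on [1, 3)
integrate the 2 segments split at 1, then add the results
∫ over [0, 1) of t**(7/4)·t^(s-1) joins the sum
the [1, 9) slice contributes ∫ 2*t**(5/4)·t^(s-1) dt

F(8/3) = -708/2491 + 52488*3**(5/6)/47
F(4/3) = -516/1147 + 5832*3**(1/6)/31
F(7/3) = -660/2107 + 52488*3**(1/6)/43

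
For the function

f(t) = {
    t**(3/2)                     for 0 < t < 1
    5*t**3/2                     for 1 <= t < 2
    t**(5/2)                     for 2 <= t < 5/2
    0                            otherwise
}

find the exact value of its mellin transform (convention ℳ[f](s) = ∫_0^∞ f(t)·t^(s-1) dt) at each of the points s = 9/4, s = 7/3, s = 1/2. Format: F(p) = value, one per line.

F(9/4) = -64*2**(3/4)/19 - 22/105 + 625*2**(1/4)*5**(3/4)/152 + 320*2**(1/4)/21
F(7/3) = -96*2**(5/6)/29 - 153/736 + 1875*2**(1/6)*5**(5/6)/464 + 15*2**(1/3)
F(1/2) = 391/168 + 40*sqrt(2)/7

split f at 1, 2: ℳ[f](s) collects 3 kernel integrals
the [0, 1) slice contributes ∫ t**(3/2)·t^(s-1) dt
piece [1, 2): integrate 5*t**3/2 against the kernel
over [2, 5/2), the kernel integral of t**(5/2) enters the sum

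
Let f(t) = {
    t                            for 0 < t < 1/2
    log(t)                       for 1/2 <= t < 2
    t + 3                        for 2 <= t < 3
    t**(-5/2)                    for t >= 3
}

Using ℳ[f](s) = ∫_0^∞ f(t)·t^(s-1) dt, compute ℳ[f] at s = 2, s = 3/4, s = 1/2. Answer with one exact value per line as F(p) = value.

F(2) = 2*sqrt(3)/3 + 17*log(2)/8 + 207/16
F(3/4) = 2**(1/4)*(-436*sqrt(2) + 2*2**(3/4)*3**(1/4) + 65 + log(2**(42 + 84*sqrt(2))) + 180*6**(3/4))/63
F(1/2) = sqrt(2)*(-330 + sqrt(2) + 108*log(2) + 144*sqrt(6))/36

cuts at 1/2, 2, 3: linearity sums the 4 kernel integrals
∫ t·t^(s-1) over [0, 1/2)
segment [1/2, 2) carries log(t); integrate it
∫ over [2, 3) of (t + 3)·t^(s-1) joins the sum
segment 3 to ∞ holds t**(-5/2); add its integral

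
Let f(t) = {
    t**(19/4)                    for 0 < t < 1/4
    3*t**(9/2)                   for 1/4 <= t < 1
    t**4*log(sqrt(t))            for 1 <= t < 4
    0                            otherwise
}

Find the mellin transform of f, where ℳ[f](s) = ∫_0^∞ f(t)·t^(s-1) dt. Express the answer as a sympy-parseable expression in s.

2**(-2*s - 8)*(24*2**(2*s + 8)*(s + 4)**2*(4*s + 19) + 2*2**(2*s + 8)*(2*s + 9)*(4*s + 19) + 4*2**(4*s + 16)*(s + 4)*(2*s + 9)*(4*s + 19)*log(2) - 2*2**(4*s + 16)*(2*s + 9)*(4*s + 19) + 4*sqrt(2)*(s + 4)**2*(2*s + 9) - 12*(s + 4)**2*(4*s + 19))/(4*(s + 4)**2*(2*s + 9)*(4*s + 19))
  Re(s) > -19/4

the shared t-power comes off first: t**(11/4) on [0, 1/4); 3*t**(5/2) on [1/4, 1); t**2*log(sqrt(t)) on [1, 4)
invert the shared t-power to get t**(3/4) on [0, 1/4); 3*sqrt(t) on [1/4, 1); log(sqrt(t)) on [1, 4)
undo the power substitution: t**(3/2) on [0, 1/2); 3*t on [1/2, 1); log(t) on [1, 2)
along the cuts 1/4, 1, ℳ[f](s) splits into 3 integrals
[0, 1/4) adds the kernel integral of t**(19/4)
[1/4, 1) adds the kernel integral of 3*t**(9/2)
between 1 and 4 the integrand is t**4*log(sqrt(t))·t^(s-1)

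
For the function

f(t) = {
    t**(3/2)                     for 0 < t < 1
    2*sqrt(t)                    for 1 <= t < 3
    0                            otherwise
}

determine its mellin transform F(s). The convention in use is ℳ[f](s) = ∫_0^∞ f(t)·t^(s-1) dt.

(4*sqrt(3)*3**s*(2*s + 3) - 4*s - 10)/((2*s + 1)*(2*s + 3))
  Re(s) > -3/2

decompose at 1; ℳ[f](s) sums the 2 pieces' integrals
the [0, 1) slice contributes ∫ t**(3/2)·t^(s-1) dt
∫ over [1, 3) of 2*sqrt(t)·t^(s-1) joins the sum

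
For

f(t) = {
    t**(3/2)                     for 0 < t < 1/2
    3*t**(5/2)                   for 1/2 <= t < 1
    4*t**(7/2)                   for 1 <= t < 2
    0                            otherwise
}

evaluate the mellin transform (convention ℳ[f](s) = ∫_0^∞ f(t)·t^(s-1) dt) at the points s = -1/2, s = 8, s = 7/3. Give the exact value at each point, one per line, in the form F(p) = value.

integrate the 3 segments split at 1/2, 1, then add the results
between 0 and 1/2 the integrand is t**(3/2)·t^(s-1)
∫ 3*t**(5/2)·t^(s-1) over [1/2, 1)
on [1, 2): add ∫ 4*t**(7/2)·t^(s-1) dt

F(-1/2) = 263/24
F(8) = -10/161 + 2231369613*sqrt(2)/3132416
F(7/3) = -66/1015 - 33*2**(1/6)/10672 + 768*2**(5/6)/35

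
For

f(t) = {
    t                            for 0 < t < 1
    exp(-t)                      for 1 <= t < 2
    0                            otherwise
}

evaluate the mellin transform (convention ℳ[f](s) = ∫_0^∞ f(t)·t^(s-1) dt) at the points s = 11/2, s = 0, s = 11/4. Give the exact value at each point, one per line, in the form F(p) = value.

cuts at 1: linearity sums the 2 kernel integrals
segment [0, 1) carries t; integrate it
segment [1, 2) carries exp(-t); integrate it

F(11/2) = (-105170*sqrt(2) + (-12285*sqrt(pi)*erfc(sqrt(2)) + 64 + 12285*sqrt(pi)*erfc(1))*exp(2) + 49790*E)*exp(-2)/416
F(0) = Ei(-2) - Ei(-1) + 1
F(11/4) = -uppergamma(11/4, 2) + 4/15 + uppergamma(11/4, 1)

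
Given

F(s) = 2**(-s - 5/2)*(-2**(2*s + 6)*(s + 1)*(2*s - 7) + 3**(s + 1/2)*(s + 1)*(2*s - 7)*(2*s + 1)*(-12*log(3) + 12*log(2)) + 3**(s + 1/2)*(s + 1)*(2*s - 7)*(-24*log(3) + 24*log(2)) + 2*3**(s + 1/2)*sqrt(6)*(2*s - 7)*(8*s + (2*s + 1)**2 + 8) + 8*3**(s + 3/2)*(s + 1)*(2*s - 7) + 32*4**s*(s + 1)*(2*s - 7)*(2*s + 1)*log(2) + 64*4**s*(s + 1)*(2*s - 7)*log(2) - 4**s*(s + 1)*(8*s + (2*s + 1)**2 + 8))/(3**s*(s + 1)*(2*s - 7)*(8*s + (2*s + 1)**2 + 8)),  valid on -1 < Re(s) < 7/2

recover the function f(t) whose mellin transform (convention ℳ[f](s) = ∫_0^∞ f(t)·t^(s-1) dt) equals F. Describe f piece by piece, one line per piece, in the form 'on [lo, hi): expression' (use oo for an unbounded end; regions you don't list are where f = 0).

undo the common scale on t: t on [0, 3/2); t**(3/2)*log(t) on [3/2, 2); t**(-7/2) on [2, ∞)
undo the shared t-power: sqrt(t) on [0, 3/2); t*log(t) on [3/2, 2); t**(-4) on [2, ∞)
linearity at 1/2, 2/3 turns ℳ[f](s) into 3 summed integrals
segment 0 to 1/2 holds 3*t; add its integral
segment 1/2 to 2/3 holds 3*sqrt(3)*t**(3/2)*log(3*t); add its integral
over [2/3, ∞), the kernel integral of sqrt(3)/(81*t**(7/2)) enters the sum

on [0, 1/2): 3*t
on [1/2, 2/3): 3*sqrt(3)*t**(3/2)*log(3*t)
on [2/3, oo): sqrt(3)/(81*t**(7/2))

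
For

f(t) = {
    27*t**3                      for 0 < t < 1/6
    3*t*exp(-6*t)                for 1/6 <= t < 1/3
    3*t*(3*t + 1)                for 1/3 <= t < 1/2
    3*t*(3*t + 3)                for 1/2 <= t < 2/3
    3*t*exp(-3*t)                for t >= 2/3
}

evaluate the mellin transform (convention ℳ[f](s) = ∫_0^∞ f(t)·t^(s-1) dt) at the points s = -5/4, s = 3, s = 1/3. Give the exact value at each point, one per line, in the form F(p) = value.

undo the common scale on t: t**3 on [0, 1/2); t*exp(-2*t) on [1/2, 1); t*(t + 1) on [1, 3/2); …
the shared t-power comes off first: t**4 on [0, 1/2); t**2*exp(-2*t) on [1/2, 1); t**2*(t + 1) on [1, 3/2); …
the shared t-power comes off first: t**2 on [0, 1/2); exp(-2*t) on [1/2, 1); t + 1 on [1, 3/2); …
the 5 pieces separated at 1/6, 1/3, 1/2, 2/3 each add one integral
∫ 27*t**3·t^(s-1) over [0, 1/6)
between 1/6 and 1/3 the integrand is 3*t*exp(-6*t)·t^(s-1)
segment [1/3, 1/2) carries 3*t*(3*t + 1); integrate it
segment 1/2 to 2/3 holds 3*t*(3*t + 3); add its integral
[2/3, ∞) adds the kernel integral of 3*t*exp(-3*t)

F(-5/4) = 6**(1/4)*(-196*sqrt(2) - 42*uppergamma(-1/4, 2) + 21*2**(3/4)*uppergamma(-1/4, 2) + 6 + 42*uppergamma(-1/4, 1) + 56*2**(3/4) + 112*3**(3/4))/14
F(3) = (1920*E + 68400 + 29609*exp(2))*exp(-2)/51840
F(1/3) = 6**(2/3)*(-1260*3**(1/3) - 660*2**(1/3) - 280*uppergamma(4/3, 2) + 21 + 280*uppergamma(4/3, 1) + 560*2**(1/3)*uppergamma(4/3, 2) + 3480*2**(2/3))/3360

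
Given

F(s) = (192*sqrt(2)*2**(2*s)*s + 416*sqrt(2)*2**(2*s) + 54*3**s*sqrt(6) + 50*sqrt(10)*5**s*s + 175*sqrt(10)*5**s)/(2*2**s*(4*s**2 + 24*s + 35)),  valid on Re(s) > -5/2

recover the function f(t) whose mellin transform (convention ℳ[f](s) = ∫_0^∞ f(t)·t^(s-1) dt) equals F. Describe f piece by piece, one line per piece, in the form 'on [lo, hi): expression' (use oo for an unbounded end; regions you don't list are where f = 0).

on [0, 3/2): 6*t**(5/2)
on [3/2, 2): 4*t**(7/2)
on [2, 5/2): 2*t**(5/2)

integrate the 3 segments split at 3/2, 2, then add the results
on [0, 3/2): add ∫ 6*t**(5/2)·t^(s-1) dt
between 3/2 and 2 the integrand is 4*t**(7/2)·t^(s-1)
on [2, 5/2) integrate f = 2*t**(5/2) against the kernel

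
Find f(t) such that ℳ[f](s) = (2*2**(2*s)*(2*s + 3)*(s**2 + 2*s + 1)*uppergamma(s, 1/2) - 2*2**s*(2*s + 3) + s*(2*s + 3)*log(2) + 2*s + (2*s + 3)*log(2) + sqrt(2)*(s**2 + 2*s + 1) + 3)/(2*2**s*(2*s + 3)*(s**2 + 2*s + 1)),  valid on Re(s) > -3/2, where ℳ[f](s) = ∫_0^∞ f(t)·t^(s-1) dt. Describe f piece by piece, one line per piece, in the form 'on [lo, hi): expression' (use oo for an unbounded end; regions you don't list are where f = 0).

summing 3 kernel integrals split by 1/2, 1 yields ℳ[f](s)
∫ over [0, 1/2) of t**(3/2)·t^(s-1) joins the sum
∫ over [1/2, 1) of t*log(t)·t^(s-1) joins the sum
∫ over [1, ∞) of exp(-t/2)·t^(s-1) joins the sum

on [0, 1/2): t**(3/2)
on [1/2, 1): t*log(t)
on [1, oo): exp(-t/2)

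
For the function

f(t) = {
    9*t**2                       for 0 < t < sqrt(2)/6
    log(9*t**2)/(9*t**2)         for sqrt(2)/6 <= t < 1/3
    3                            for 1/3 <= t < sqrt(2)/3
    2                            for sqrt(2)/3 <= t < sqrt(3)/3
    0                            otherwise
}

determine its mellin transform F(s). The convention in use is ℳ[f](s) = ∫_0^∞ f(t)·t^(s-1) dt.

invert the common scale on t to get t**2 on [0, sqrt(2)/2); log(t**2)/t**2 on [sqrt(2)/2, 1); 3 on [1, sqrt(2)); …
the power substitution comes off first: t on [0, 1/2); log(t)/t on [1/2, 1); 3 on [1, 2); …
integrate the 4 segments split at sqrt(2)/6, 1/3, sqrt(2)/3, then add the results
segment 0 to sqrt(2)/6 holds 9*t**2; add its integral
piece [sqrt(2)/6, 1/3): integrate log(9*t**2)/(9*t**2) against the kernel
piece [1/3, sqrt(2)/3): integrate 3 against the kernel
the [sqrt(2)/3, sqrt(3)/3) slice contributes ∫ 2·t^(s-1) dt

(sqrt(2)/6)**s*(-4*2**(s/2)*s*(s + 2) - 6*2**(s/2)*(s + 2)*(s**2 - 4*s + 4) + 2*2**s*(s + 2)*(s**2 - 4*s + 4) + 4*6**(s/2)*(s + 2)*(s**2 - 4*s + 4) + 4*s**2*(s + 2)*log(2) - 8*s*(s + 2)*log(2) + 8*s*(s + 2) + s*(s**2 - 4*s + 4))/(2*s*(s + 2)*(s**2 - 4*s + 4))
  Re(s) > -2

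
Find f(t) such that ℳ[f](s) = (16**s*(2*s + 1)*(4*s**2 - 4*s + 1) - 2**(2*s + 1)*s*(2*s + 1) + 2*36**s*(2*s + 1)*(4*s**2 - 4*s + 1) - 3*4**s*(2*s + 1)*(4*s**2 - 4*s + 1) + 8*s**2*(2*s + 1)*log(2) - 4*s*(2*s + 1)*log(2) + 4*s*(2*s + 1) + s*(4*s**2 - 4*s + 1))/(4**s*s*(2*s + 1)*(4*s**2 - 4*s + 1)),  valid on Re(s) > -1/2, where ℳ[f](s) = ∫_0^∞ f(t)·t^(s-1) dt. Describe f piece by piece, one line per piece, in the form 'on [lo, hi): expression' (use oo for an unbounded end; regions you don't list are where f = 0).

on [0, 1/4): sqrt(t)
on [1/4, 1): log(sqrt(t))/sqrt(t)
on [1, 4): 3
on [4, 9): 2

remove the power substitution first: t on [0, 1/2); log(t)/t on [1/2, 1); 3 on [1, 2); …
breakpoints 1/4, 1, 4: one integral from each of the 4 segments
over [0, 1/4), the kernel integral of sqrt(t) enters the sum
the [1/4, 1) slice contributes ∫ log(sqrt(t))/sqrt(t)·t^(s-1) dt
the [1, 4) slice contributes ∫ 3·t^(s-1) dt
∫ 2·t^(s-1) over [4, 9)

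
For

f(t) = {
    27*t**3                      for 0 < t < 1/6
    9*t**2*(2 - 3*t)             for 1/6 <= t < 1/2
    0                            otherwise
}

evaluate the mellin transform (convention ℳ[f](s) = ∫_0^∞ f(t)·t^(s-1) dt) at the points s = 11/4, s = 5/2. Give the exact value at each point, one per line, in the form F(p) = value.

F(11/4) = 6**(1/4)*(-2 + 105*3**(3/4))/6992
F(5/2) = sqrt(6)*(-26 + 1377*sqrt(3))/85536

the common scale on t comes off first: t**3 on [0, 1/2); t**2*(2 - t) on [1/2, 3/2)
the shared t-power comes off first: t on [0, 1/2); 2 - t on [1/2, 3/2)
treat the 2 regions marked off by 1/6 separately and sum
between 0 and 1/6 the integrand is 27*t**3·t^(s-1)
[1/6, 1/2) adds the kernel integral of 9*t**2*(2 - 3*t)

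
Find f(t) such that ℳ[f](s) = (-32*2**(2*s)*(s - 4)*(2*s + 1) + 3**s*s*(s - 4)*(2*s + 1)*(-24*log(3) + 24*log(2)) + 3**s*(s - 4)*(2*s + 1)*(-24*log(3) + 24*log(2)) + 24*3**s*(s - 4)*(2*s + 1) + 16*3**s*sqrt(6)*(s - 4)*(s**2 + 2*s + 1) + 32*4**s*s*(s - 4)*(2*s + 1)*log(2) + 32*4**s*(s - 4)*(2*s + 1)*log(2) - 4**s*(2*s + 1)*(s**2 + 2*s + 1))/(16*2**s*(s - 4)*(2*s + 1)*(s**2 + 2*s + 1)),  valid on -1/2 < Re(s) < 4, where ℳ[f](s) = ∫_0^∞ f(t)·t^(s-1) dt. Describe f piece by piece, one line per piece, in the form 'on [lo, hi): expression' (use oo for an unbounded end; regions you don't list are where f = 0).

linearity at 3/2, 2 turns ℳ[f](s) into 3 summed integrals
on [0, 3/2) integrate f = sqrt(t) against the kernel
∫ over [3/2, 2) of t*log(t)·t^(s-1) joins the sum
on [2, ∞): add ∫ t**(-4)·t^(s-1) dt

on [0, 3/2): sqrt(t)
on [3/2, 2): t*log(t)
on [2, oo): t**(-4)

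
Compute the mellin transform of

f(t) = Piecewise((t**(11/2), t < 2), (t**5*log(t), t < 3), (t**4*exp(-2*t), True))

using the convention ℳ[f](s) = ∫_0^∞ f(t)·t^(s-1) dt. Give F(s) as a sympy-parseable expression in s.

remove the shared t-power first: t**(7/2) on [0, 2); t**3*log(t) on [2, 3); t**2*exp(-2*t) on [3, ∞)
remove the shared t-power first: t**(3/2) on [0, 2); t*log(t) on [2, 3); exp(-2*t) on [3, ∞)
integrate the 3 segments split at 2, 3, then add the results
segment 0 to 2 holds t**(11/2); add its integral
for t in [2, 3): the term is ∫ t**5*log(t)·t^(s-1)
piece [3, ∞): integrate t**4*exp(-2*t) against the kernel

6**(-s - 4)*(-2*12**(s + 4)*(s + 4)*(2*s + 11)*log(2) - 2*12**(s + 4)*(2*s + 11)*log(2) + 2*12**(s + 4)*(2*s + 11) + 4*12**(s + 4)*sqrt(2)*(2*s + (s + 4)**2 + 9) + 3*18**(s + 4)*(s + 4)*(2*s + 11)*log(3) - 3*18**(s + 4)*(2*s + 11) + 3*18**(s + 4)*(2*s + 11)*log(3) + 3**(s + 4)*(2*s + 11)*(2*s + (s + 4)**2 + 9)*uppergamma(s + 4, 6))/((2*s + 11)*(2*s + (s + 4)**2 + 9))
  Re(s) > -11/2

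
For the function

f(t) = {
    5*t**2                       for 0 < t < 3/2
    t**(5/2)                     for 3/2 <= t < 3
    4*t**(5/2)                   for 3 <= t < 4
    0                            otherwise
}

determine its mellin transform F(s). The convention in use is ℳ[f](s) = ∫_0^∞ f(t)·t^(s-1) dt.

(-6*3**(s + 5/2)*(s + 2) + 5*(3/2)**(s + 2)*(2*s + 5) - 2*(3/2)**(s + 5/2)*(s + 2) + 8*4**(s + 5/2)*(s + 2))/((s + 2)*(2*s + 5))
  Re(s) > -2

decompose at 3/2, 3; ℳ[f](s) sums the 3 pieces' integrals
segment [0, 3/2) carries 5*t**2; integrate it
segment 3/2 to 3 holds t**(5/2); add its integral
between 3 and 4 the integrand is 4*t**(5/2)·t^(s-1)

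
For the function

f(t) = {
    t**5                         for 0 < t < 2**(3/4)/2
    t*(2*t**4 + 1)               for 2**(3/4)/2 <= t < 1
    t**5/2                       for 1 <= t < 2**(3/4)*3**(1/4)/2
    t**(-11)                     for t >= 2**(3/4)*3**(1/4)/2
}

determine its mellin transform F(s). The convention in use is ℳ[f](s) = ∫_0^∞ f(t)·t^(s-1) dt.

back out the power substitution: t**(5/2) on [0, sqrt(2)/2); sqrt(t)*(2*t**2 + 1) on [sqrt(2)/2, 1); t**(5/2)/2 on [1, sqrt(6)/2); …
back out the shared t-power: t**2 on [0, sqrt(2)/2); 2*t**2 + 1 on [sqrt(2)/2, 1); t**2/2 on [1, sqrt(6)/2); …
invert the power substitution to get t on [0, 1/2); 2*t + 1 on [1/2, 1); t/2 on [1, 3/2); …
integrate the 4 segments split at 2**(3/4)/2, 1, 2**(3/4)*3**(1/4)/2, then add the results
between 0 and 2**(3/4)/2 the integrand is t**5·t^(s-1)
∫ over [2**(3/4)/2, 1) of t*(2*t**4 + 1)·t^(s-1) joins the sum
on [1, 2**(3/4)*3**(1/4)/2): add ∫ t**5/2·t^(s-1) dt
over [2**(3/4)*3**(1/4)/2, ∞), the kernel integral of t**(-11) enters the sum

2**(-s/4 - 9/4)*(135*2**(s/4 + 5/4)*(s - 11)*(s + 1) + 27*2**(s/4 + 17/4)*(s - 11) - 32*3**(s/4 + 1/4)*(s + 1)*(s + 5) + 3**(s/4 + 17/4)*(s - 11)*(s + 1) - 432*s - 162*(s - 11)*(s + 1) + 4752)/(27*(s - 11)*(s + 1)*(s + 5))
  -5 < Re(s) < 11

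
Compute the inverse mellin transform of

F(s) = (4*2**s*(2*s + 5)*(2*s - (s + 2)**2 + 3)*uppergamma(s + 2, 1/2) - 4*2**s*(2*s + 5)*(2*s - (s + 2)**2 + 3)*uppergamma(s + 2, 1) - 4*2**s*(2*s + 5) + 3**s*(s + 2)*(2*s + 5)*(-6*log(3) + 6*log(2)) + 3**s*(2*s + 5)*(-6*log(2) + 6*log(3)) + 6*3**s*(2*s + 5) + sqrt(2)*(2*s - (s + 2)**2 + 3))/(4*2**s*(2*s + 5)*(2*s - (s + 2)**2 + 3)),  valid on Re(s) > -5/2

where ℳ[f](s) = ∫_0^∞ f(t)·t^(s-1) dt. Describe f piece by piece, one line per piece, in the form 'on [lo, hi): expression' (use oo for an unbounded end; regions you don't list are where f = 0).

on [0, 1/2): t**(5/2)
on [1/2, 1): t**2*exp(-t)
on [1, 3/2): t*log(t)

reversing the shared t-power: sqrt(t) on [0, 1/2); exp(-t) on [1/2, 1); log(t)/t on [1, 3/2)
split f at 1/2, 1: ℳ[f](s) collects 3 kernel integrals
for t in [0, 1/2): the term is ∫ t**(5/2)·t^(s-1)
[1/2, 1) adds the kernel integral of t**2*exp(-t)
segment [1, 3/2) carries t*log(t); integrate it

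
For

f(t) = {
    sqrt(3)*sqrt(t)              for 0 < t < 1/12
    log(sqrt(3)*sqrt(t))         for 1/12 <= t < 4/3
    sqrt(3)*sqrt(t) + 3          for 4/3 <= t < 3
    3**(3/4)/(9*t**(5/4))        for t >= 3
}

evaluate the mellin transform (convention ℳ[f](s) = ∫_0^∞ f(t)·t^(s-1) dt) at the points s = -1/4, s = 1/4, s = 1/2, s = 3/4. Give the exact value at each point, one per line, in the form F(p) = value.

F(-1/4) = sqrt(2)*3**(1/4)*(-486*log(2) + sqrt(2) + 648)/81
F(1/4) = sqrt(2)*3**(3/4)*(-330 + sqrt(2) + 108*log(2) + 144*sqrt(6))/54
F(1/2) = sqrt(3)*(16*sqrt(3) + 540*log(2) + 891)/324
F(3/4) = sqrt(2)*3**(1/4)*(-1139 + 30*sqrt(2) + 270*log(2) + 864*sqrt(6))/270

undo the common scale on t: sqrt(t) on [0, 1/4); log(sqrt(t)) on [1/4, 4); sqrt(t) + 3 on [4, 9); …
reversing the power substitution: t on [0, 1/2); log(t) on [1/2, 2); t + 3 on [2, 3); …
split f at 1/12, 4/3, 3: ℳ[f](s) collects 4 kernel integrals
[0, 1/12) adds the kernel integral of sqrt(3)*sqrt(t)
segment 1/12 to 4/3 holds log(sqrt(3)*sqrt(t)); add its integral
segment 4/3 to 3 holds (sqrt(3)*sqrt(t) + 3); add its integral
on [3, ∞): add ∫ 3**(3/4)/(9*t**(5/4))·t^(s-1) dt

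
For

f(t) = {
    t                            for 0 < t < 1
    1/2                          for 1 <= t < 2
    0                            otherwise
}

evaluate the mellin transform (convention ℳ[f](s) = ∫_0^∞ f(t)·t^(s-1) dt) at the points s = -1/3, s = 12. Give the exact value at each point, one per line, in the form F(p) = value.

decompose at 1; ℳ[f](s) sums the 2 pieces' integrals
between 0 and 1 the integrand is t·t^(s-1)
between 1 and 2 the integrand is 1/2·t^(s-1)

F(-1/3) = 3 - 3*2**(2/3)/4
F(12) = 17753/104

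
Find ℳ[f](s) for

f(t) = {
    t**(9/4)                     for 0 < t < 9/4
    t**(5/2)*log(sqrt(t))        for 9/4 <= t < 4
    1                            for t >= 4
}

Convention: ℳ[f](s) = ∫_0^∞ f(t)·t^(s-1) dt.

2**(-2*s - 4)*(128*2**(4*s + 8)*s*(s + 2)*(4*s + 9)*log(2) - 64*2**(4*s + 8)*s*(4*s + 9) + 64*2**(4*s + 8)*s*(4*s + 9)*log(2) - 2**(4*s + 8)*(4*s + 9)*(4*s + 4*(s + 2)**2 + 9) - 96*3**(2*s + 4)*s*(s + 2)*(4*s + 9)*log(3) + 96*3**(2*s + 4)*s*(s + 2)*(4*s + 9)*log(2) - 48*3**(2*s + 4)*s*(4*s + 9)*log(3) + 48*3**(2*s + 4)*s*(4*s + 9)*log(2) + 48*3**(2*s + 4)*s*(4*s + 9) + 32*3**(2*s + 4)*sqrt(6)*s*(4*s + 4*(s + 2)**2 + 9))/(16*s*(4*s + 9)*(4*s + 4*(s + 2)**2 + 9))
  -9/4 < Re(s) < 0

peel off the shared t-power: t**(1/4) on [0, 9/4); sqrt(t)*log(sqrt(t)) on [9/4, 4); t**(-2) on [4, ∞)
remove the power substitution first: sqrt(t) on [0, 3/2); t*log(t) on [3/2, 2); t**(-4) on [2, ∞)
breakpoints 9/4, 4: one integral from each of the 3 segments
on [0, 9/4): add ∫ t**(9/4)·t^(s-1) dt
∫ over [9/4, 4) of t**(5/2)*log(sqrt(t))·t^(s-1) joins the sum
piece [4, ∞): integrate 1 against the kernel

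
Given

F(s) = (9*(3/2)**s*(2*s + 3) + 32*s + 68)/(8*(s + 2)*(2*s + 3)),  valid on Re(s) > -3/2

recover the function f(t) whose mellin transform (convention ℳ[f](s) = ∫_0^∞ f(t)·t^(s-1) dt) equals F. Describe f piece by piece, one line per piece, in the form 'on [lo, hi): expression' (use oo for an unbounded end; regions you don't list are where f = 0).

on [0, 1): 5*t**(3/2)/2
on [1, 3/2): t**2/2

slice at 1, transform all 2 pieces, and sum them
segment 0 to 1 holds 5*t**(3/2)/2; add its integral
segment [1, 3/2) carries t**2/2; integrate it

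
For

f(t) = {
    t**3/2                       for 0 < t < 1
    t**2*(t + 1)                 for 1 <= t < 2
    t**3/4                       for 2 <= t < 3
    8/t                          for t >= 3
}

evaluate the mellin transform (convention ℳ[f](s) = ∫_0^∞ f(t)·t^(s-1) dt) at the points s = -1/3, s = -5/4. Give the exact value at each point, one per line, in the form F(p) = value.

F(-1/3) = -63/80 + 145*3**(2/3)/96 + 93*2**(2/3)/40
F(-5/4) = -34/21 + 953*3**(3/4)/1701 + 46*2**(3/4)/21

reversing the shared t-power: t/2 on [0, 1); t + 1 on [1, 2); t/4 on [2, 3); …
the common scale on t comes off first: t on [0, 1/2); 2*t + 1 on [1/2, 1); t/2 on [1, 3/2); …
split f at 1, 2, 3: ℳ[f](s) collects 4 kernel integrals
segment 0 to 1 holds t**3/2; add its integral
between 1 and 2 the integrand is t**2*(t + 1)·t^(s-1)
segment [2, 3) carries t**3/4; integrate it
between 3 and ∞ the integrand is 8/t·t^(s-1)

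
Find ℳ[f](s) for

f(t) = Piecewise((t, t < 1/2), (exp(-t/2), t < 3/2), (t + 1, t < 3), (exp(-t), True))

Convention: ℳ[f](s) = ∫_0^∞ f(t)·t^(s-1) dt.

decompose at 1/2, 3/2, 3; ℳ[f](s) sums the 4 pieces' integrals
for t in [0, 1/2): the term is ∫ t·t^(s-1)
∫ exp(-t/2)·t^(s-1) over [1/2, 3/2)
between 3/2 and 3 the integrand is (t + 1)·t^(s-1)
for t in [3, ∞): the term is ∫ exp(-t)·t^(s-1)

(2*2**s*s*(s + 1)*uppergamma(s, 3) - 5*3**s*s - 2*3**s + 2*4**s*s*(s + 1)*uppergamma(s, 1/4) - 2*4**s*s*(s + 1)*uppergamma(s, 3/4) + 8*6**s*s + 2*6**s + s)/(2*2**s*s*(s + 1))
  Re(s) > -1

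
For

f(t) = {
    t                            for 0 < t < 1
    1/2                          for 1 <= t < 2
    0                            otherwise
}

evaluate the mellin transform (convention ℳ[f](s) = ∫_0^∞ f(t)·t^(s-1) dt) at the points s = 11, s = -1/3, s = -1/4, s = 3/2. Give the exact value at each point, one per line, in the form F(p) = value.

decompose at 1; ℳ[f](s) sums the 2 pieces' integrals
[0, 1) adds the kernel integral of t
segment 1 to 2 holds 1/2; add its integral

F(11) = 12293/132
F(-1/3) = 3 - 3*2**(2/3)/4
F(-1/4) = 10/3 - 2**(3/4)
F(3/2) = 1/15 + 2*sqrt(2)/3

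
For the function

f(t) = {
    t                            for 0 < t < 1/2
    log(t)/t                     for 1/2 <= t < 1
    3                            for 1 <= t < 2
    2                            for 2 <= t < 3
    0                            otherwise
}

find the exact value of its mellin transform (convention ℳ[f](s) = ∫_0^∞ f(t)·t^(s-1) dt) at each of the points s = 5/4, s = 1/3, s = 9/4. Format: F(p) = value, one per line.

F(5/4) = 2**(3/4)*(-828*2**(1/4) + 72*sqrt(2) + 180*log(2) + 216*6**(1/4) + 725)/90
F(1/3) = -45/4 - 3*2**(2/3)*log(2)/2 + 3*2**(1/3) + 39*2**(2/3)/16 + 6*3**(1/3)
F(9/4) = 2**(3/4)*(-11544*2**(1/4) + 2340*log(2) + 2097 + 10400*sqrt(2) + 46800*6**(1/4))/11700

breakpoints 1/2, 1, 2: one integral from each of the 4 segments
for t in [0, 1/2): the term is ∫ t·t^(s-1)
piece [1/2, 1): integrate log(t)/t against the kernel
the [1, 2) slice contributes ∫ 3·t^(s-1) dt
on [2, 3) integrate f = 2 against the kernel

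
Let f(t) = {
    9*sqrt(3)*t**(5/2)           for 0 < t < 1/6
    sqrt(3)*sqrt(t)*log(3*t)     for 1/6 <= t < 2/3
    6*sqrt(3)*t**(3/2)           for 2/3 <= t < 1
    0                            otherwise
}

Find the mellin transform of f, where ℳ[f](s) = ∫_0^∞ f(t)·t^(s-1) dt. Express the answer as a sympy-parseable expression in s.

strip the common scale on t: t**(5/2) on [0, 1/2); sqrt(t)*log(t) on [1/2, 2); 2*t**(3/2) on [2, 3)
undo the shared t-power: t**2 on [0, 1/2); log(t) on [1/2, 2); 2*t on [2, 3)
split f at 1/6, 2/3: ℳ[f](s) collects 3 kernel integrals
over [0, 1/6), the kernel integral of 9*sqrt(3)*t**(5/2) enters the sum
segment 1/6 to 2/3 holds sqrt(3)*sqrt(t)*log(3*t); add its integral
∫ over [2/3, 1) of 6*sqrt(3)*t**(3/2)·t^(s-1) joins the sum

2**(-s - 3/2)*(-2**(2*s + 4)*(2*s + 3)*(2*s + 5) + 2**(2*s + 5)*(-2*s - 5)*(2*s + 1)**2 + 8*4**s*(2*s + 1)*(2*s + 3)*(2*s + 5)*log(2) + 6**(s + 3/2)*(2*s + 1)**2*(8*s + 20) + (2*s + 1)**2*(2*s + 3) + 4*(2*s + 1)*(2*s + 3)*(2*s + 5)*log(2) + 8*(2*s + 3)*(2*s + 5))/(3**s*(2*s + 1)**2*(2*s + 3)*(2*s + 5))
  Re(s) > -5/2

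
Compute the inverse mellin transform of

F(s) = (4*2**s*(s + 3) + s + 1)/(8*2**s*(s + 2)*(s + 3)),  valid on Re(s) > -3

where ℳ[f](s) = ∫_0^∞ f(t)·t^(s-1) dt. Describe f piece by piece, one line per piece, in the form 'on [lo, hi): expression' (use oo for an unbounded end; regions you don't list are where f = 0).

on [0, 1/2): 2*t**3
on [1/2, 1): t**2/2

remove the shared t-power first: 2*t on [0, 1/2); 1/2 on [1/2, 1)
invert the common scale on t to get t on [0, 1); 1/2 on [1, 2)
linearity at 1/2 turns ℳ[f](s) into 2 summed integrals
over [0, 1/2), the kernel integral of 2*t**3 enters the sum
segment 1/2 to 1 holds t**2/2; add its integral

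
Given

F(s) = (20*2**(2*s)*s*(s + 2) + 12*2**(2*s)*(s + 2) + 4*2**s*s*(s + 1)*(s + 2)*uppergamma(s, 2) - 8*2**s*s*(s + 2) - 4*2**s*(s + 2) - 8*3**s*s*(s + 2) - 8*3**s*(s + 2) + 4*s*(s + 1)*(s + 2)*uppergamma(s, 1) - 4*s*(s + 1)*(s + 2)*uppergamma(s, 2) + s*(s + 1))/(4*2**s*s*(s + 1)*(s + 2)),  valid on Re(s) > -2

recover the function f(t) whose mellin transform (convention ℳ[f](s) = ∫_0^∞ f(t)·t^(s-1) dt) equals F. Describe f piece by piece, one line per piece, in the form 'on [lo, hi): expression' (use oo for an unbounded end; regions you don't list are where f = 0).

treat the 5 regions marked off by 1/2, 1, 3/2, 2 separately and sum
∫ t**2·t^(s-1) over [0, 1/2)
segment [1/2, 1) carries exp(-2*t); integrate it
∫ over [1, 3/2) of (t + 1)·t^(s-1) joins the sum
segment [3/2, 2) carries (t + 3); integrate it
segment [2, ∞) carries exp(-t); integrate it

on [0, 1/2): t**2
on [1/2, 1): exp(-2*t)
on [1, 3/2): t + 1
on [3/2, 2): t + 3
on [2, oo): exp(-t)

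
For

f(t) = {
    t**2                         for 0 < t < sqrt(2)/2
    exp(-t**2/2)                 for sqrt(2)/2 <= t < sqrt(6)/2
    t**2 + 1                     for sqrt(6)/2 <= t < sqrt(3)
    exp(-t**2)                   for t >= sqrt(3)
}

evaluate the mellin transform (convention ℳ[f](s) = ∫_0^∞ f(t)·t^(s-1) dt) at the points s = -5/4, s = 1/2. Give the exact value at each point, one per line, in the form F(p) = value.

peel off the power substitution: t on [0, 1/2); exp(-t/2) on [1/2, 3/2); t + 1 on [3/2, 3); …
decompose at sqrt(2)/2, sqrt(6)/2, sqrt(3); ℳ[f](s) sums the 4 pieces' integrals
the [0, sqrt(2)/2) slice contributes ∫ t**2·t^(s-1) dt
over [sqrt(2)/2, sqrt(6)/2), the kernel integral of exp(-t**2/2) enters the sum
∫ (t**2 + 1)·t^(s-1) over [sqrt(6)/2, sqrt(3))
segment sqrt(3) to ∞ holds exp(-t**2); add its integral

F(-5/4) = 2**(5/8)*(-48*3**(3/8) - 15*2**(3/4)*uppergamma(-5/8, 3/4) + 30*2**(3/8)*uppergamma(-5/8, 3) + 15*2**(3/4)*uppergamma(-5/8, 1/4) + 80 + 64*6**(3/8))/120
F(1/2) = -13*2**(3/4)*3**(1/4)/10 - 2**(1/4)*uppergamma(1/4, 3/4)/2 + uppergamma(1/4, 3)/2 + 2**(3/4)/10 + 2**(1/4)*uppergamma(1/4, 1/4)/2 + 16*3**(1/4)/5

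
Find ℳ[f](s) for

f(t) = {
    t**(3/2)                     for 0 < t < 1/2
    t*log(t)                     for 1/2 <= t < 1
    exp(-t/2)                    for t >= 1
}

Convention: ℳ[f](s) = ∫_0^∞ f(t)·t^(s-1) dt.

breakpoints 1/2, 1: one integral from each of the 3 segments
[0, 1/2) adds the kernel integral of t**(3/2)
between 1/2 and 1 the integrand is t*log(t)·t^(s-1)
piece [1, ∞): integrate exp(-t/2) against the kernel

(2*2**(2*s)*(2*s + 3)*(s**2 + 2*s + 1)*uppergamma(s, 1/2) - 2*2**s*(2*s + 3) + s*(2*s + 3)*log(2) + 2*s + (2*s + 3)*log(2) + sqrt(2)*(s**2 + 2*s + 1) + 3)/(2*2**s*(2*s + 3)*(s**2 + 2*s + 1))
  Re(s) > -3/2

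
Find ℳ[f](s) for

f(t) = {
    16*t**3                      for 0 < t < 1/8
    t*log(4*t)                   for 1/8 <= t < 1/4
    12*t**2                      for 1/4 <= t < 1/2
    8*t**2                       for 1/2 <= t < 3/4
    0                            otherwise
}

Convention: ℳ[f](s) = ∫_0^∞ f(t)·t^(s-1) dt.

(32*2**(2*s)*(s + 3)*(2*s - (s + 2)**2 + 3) + 8*2**s*(s + 2)*(s + 3) - 24*2**s*(s + 3)*(2*s - (s + 2)**2 + 3) + 144*6**s*(s + 3)*(2*s - (s + 2)**2 + 3) - 4*(s + 2)**2*(s + 3)*log(2) - 4*(s + 2)*(s + 3) + 4*(s + 2)*(s + 3)*log(2) + (s + 2)*(2*s - (s + 2)**2 + 3))/(32*2**(3*s)*(s + 2)*(s + 3)*(2*s - (s + 2)**2 + 3))
  Re(s) > -3

the common scale on t comes off first: 2*t**3 on [0, 1/4); t*log(2*t)/2 on [1/4, 1/2); 3*t**2 on [1/2, 1); …
peel off the shared t-power: 2*t on [0, 1/4); log(2*t)/(2*t) on [1/4, 1/2); 3 on [1/2, 1); …
peel off the common scale on t: t on [0, 1/2); log(t)/t on [1/2, 1); 3 on [1, 2); …
split f at 1/8, 1/4, 1/2: ℳ[f](s) collects 4 kernel integrals
on [0, 1/8): add ∫ 16*t**3·t^(s-1) dt
∫ t*log(4*t)·t^(s-1) over [1/8, 1/4)
∫ over [1/4, 1/2) of 12*t**2·t^(s-1) joins the sum
∫ over [1/2, 3/4) of 8*t**2·t^(s-1) joins the sum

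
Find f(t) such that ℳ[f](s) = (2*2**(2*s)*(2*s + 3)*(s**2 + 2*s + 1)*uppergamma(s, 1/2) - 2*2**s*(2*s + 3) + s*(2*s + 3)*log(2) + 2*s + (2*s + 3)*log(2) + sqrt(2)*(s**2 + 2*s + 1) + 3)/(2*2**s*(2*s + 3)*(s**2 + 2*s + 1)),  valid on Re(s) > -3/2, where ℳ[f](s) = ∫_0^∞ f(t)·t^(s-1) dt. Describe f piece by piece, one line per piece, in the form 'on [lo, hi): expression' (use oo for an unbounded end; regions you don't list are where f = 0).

integrate the 3 segments split at 1/2, 1, then add the results
the [0, 1/2) slice contributes ∫ t**(3/2)·t^(s-1) dt
for t in [1/2, 1): the term is ∫ t*log(t)·t^(s-1)
[1, ∞) adds the kernel integral of exp(-t/2)

on [0, 1/2): t**(3/2)
on [1/2, 1): t*log(t)
on [1, oo): exp(-t/2)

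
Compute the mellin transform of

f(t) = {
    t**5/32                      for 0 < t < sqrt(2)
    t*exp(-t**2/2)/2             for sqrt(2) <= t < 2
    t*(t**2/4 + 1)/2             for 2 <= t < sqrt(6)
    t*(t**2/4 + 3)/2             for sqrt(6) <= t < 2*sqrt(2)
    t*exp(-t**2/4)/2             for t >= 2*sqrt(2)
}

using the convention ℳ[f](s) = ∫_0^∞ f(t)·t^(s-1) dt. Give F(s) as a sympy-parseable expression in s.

2**(s/2 - 5/2)*(2**(s/2 + 3/2)*(s + 1)*(s + 3)*(s + 5)*uppergamma(s/2 + 1/2, 2) + 2**(s/2 + 7/2)*(-s - 5) - 2**(s/2 + 7/2)*(s + 1)*(s + 5) + 5*2**(s + 3)*(s + 1)*(s + 5) + 2**(s + 4)*(3*s + 15) + 3**(s/2 + 1/2)*(-16*s - 80) - 8*3**(s/2 + 1/2)*(s + 1)*(s + 5) + 2*(s + 1)*(s + 3)*(s + 5)*uppergamma(s/2 + 1/2, 1) - 2*(s + 1)*(s + 3)*(s + 5)*uppergamma(s/2 + 1/2, 2) + (s + 1)*(s + 3))/((s + 1)*(s + 3)*(s + 5))
  Re(s) > -5

strip the common scale on t: t**5 on [0, sqrt(2)/2); t*exp(-2*t**2) on [sqrt(2)/2, 1); t*(t**2 + 1) on [1, sqrt(6)/2); …
back out the shared t-power: t**4 on [0, sqrt(2)/2); exp(-2*t**2) on [sqrt(2)/2, 1); t**2 + 1 on [1, sqrt(6)/2); …
strip the power substitution: t**2 on [0, 1/2); exp(-2*t) on [1/2, 1); t + 1 on [1, 3/2); …
the 5 pieces separated at sqrt(2), 2, sqrt(6), 2*sqrt(2) each add one integral
for t in [0, sqrt(2)): the term is ∫ t**5/32·t^(s-1)
on [sqrt(2), 2) integrate f = t*exp(-t**2/2)/2 against the kernel
between 2 and sqrt(6) the integrand is t*(t**2/4 + 1)/2·t^(s-1)
over [sqrt(6), 2*sqrt(2)), the kernel integral of t*(t**2/4 + 3)/2 enters the sum
over [2*sqrt(2), ∞), the kernel integral of t*exp(-t**2/4)/2 enters the sum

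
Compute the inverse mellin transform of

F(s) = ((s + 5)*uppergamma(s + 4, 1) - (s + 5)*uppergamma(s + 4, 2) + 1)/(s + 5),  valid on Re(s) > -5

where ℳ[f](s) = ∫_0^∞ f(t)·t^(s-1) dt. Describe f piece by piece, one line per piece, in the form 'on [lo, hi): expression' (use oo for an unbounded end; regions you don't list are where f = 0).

reversing the shared t-power: t**4 on [0, 1); t**3*exp(-t) on [1, 2)
the shared t-power comes off first: t**2 on [0, 1); t*exp(-t) on [1, 2)
undo the shared t-power: t on [0, 1); exp(-t) on [1, 2)
breakpoints 1: one integral from each of the 2 segments
∫ t**5·t^(s-1) over [0, 1)
over [1, 2), the kernel integral of t**4*exp(-t) enters the sum

on [0, 1): t**5
on [1, 2): t**4*exp(-t)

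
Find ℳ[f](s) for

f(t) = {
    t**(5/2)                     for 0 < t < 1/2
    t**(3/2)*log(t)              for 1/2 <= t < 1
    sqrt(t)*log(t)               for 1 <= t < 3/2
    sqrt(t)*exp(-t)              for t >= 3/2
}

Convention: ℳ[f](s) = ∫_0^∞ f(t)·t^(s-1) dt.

reversing the shared t-power: t**2 on [0, 1/2); t*log(t) on [1/2, 1); log(t) on [1, 3/2); …
slice at 1/2, 1, 3/2, transform all 4 pieces, and sum them
on [0, 1/2): add ∫ t**(5/2)·t^(s-1) dt
the [1/2, 1) slice contributes ∫ t**(3/2)*log(t)·t^(s-1) dt
∫ sqrt(t)*log(t)·t^(s-1) over [1, 3/2)
∫ sqrt(t)*exp(-t)·t^(s-1) over [3/2, ∞)

2**(-s - 3/2)*(2**(s + 3/2)*(2*s + 1)**2*(2*s + 5)*(8*s + (2*s + 1)**2 + 8)*uppergamma(s + 1/2, 3/2) + 2**(s + 7/2)*(-2*s - 5)*(2*s + 1)**2 + 2**(s + 7/2)*(2*s + 5)*(8*s + (2*s + 1)**2 + 8) + 3**(s + 1/2)*(2*s + 1)*(2*s + 5)*(-4*log(2) + 4*log(3))*(8*s + (2*s + 1)**2 + 8) - 8*3**(s + 1/2)*(2*s + 5)*(8*s + (2*s + 1)**2 + 8) + (2*s + 1)**3*(2*s + 5)*log(4) + 4*(2*s + 1)**2*(2*s + 5)*log(2) + (2*s + 1)**2*(8*s + 20) + (2*s + 1)**2*(8*s + (2*s + 1)**2 + 8))/((2*s + 1)**2*(2*s + 5)*(8*s + (2*s + 1)**2 + 8))
  Re(s) > -5/2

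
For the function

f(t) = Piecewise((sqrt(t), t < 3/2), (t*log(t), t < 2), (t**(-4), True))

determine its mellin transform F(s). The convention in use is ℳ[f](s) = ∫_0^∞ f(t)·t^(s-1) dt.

integrate the 3 segments split at 3/2, 2, then add the results
between 0 and 3/2 the integrand is sqrt(t)·t^(s-1)
over [3/2, 2), the kernel integral of t*log(t) enters the sum
segment [2, ∞) carries t**(-4); integrate it

(-32*2**(2*s)*(s - 4)*(2*s + 1) + 3**s*s*(s - 4)*(2*s + 1)*(-24*log(3) + 24*log(2)) + 3**s*(s - 4)*(2*s + 1)*(-24*log(3) + 24*log(2)) + 24*3**s*(s - 4)*(2*s + 1) + 16*3**s*sqrt(6)*(s - 4)*(s**2 + 2*s + 1) + 32*4**s*s*(s - 4)*(2*s + 1)*log(2) + 32*4**s*(s - 4)*(2*s + 1)*log(2) - 4**s*(2*s + 1)*(s**2 + 2*s + 1))/(16*2**s*(s - 4)*(2*s + 1)*(s**2 + 2*s + 1))
  -1/2 < Re(s) < 4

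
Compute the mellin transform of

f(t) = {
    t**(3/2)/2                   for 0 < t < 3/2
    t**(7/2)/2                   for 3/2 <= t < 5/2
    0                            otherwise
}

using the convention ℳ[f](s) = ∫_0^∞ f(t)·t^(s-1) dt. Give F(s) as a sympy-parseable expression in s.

((3/2)**(s + 3/2)*(2*s + 7) - (3/2)**(s + 7/2)*(2*s + 3) + (5/2)**(s + 7/2)*(2*s + 3))/((2*s + 3)*(2*s + 7))
  Re(s) > -3/2

integrate the 2 segments split at 3/2, then add the results
segment 0 to 3/2 holds t**(3/2)/2; add its integral
on [3/2, 5/2): add ∫ t**(7/2)/2·t^(s-1) dt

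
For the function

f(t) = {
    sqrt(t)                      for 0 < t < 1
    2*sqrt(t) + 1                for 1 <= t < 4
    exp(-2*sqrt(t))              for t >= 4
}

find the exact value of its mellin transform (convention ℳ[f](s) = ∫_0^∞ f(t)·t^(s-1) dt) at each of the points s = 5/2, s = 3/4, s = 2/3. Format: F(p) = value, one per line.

strip the power substitution: t on [0, 1); 2*t + 1 on [1, 2); exp(-2*t) on [2, ∞)
summing 3 kernel integrals split by 1, 4 yields ℳ[f](s)
the [0, 1) slice contributes ∫ sqrt(t)·t^(s-1) dt
over [1, 4), the kernel integral of (2*sqrt(t) + 1) enters the sum
over [4, ∞), the kernel integral of exp(-2*sqrt(t)) enters the sum

F(5/2) = 103*exp(-4)/2 + 821/15
F(3/4) = -32/15 + sqrt(2)*sqrt(pi)*erfc(2)/4 + sqrt(2)*exp(-4) + 136*sqrt(2)/15
F(2/3) = -33/14 + 2**(2/3)*uppergamma(4/3, 4)/2 + 69*2**(1/3)/7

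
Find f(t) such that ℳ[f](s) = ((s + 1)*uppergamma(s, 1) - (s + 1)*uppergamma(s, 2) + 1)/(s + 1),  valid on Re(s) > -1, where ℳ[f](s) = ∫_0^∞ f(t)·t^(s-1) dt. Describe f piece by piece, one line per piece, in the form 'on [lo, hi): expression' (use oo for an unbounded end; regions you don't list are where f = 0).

on [0, 1): t
on [1, 2): exp(-t)

breakpoints 1: one integral from each of the 2 segments
over [0, 1), the kernel integral of t enters the sum
over [1, 2), the kernel integral of exp(-t) enters the sum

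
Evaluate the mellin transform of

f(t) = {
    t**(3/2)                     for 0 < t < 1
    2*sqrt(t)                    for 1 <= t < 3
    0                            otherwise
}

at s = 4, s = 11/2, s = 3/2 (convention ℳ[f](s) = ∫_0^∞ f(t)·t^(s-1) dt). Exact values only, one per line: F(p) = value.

F(4) = -26/99 + 36*sqrt(3)
F(11/2) = 5099/21
F(3/2) = 25/3

f breaks at 1 into 2 integrals to sum
over [0, 1), the kernel integral of t**(3/2) enters the sum
[1, 3) adds the kernel integral of 2*sqrt(t)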